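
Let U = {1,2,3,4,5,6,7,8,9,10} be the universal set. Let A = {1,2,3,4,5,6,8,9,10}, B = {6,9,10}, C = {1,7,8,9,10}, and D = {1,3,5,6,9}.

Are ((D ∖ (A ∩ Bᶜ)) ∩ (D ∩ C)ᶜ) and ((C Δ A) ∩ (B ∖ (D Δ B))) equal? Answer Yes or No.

Yes

Bᶜ = {1,2,3,4,5,7,8}
A ∩ Bᶜ = {1,2,3,4,5,8}
D ∖ (A ∩ Bᶜ) = {6,9}
D ∩ C = {1,9}
(D ∩ C)ᶜ = {2,3,4,5,6,7,8,10}
(D ∖ (A ∩ Bᶜ)) ∩ (D ∩ C)ᶜ = {6}
C Δ A = {2,3,4,5,6,7}
D Δ B = {1,3,5,10}
B ∖ (D Δ B) = {6,9}
(C Δ A) ∩ (B ∖ (D Δ B)) = {6}
Both equal {6}, so (D ∖ (A ∩ Bᶜ)) ∩ (D ∩ C)ᶜ = (C Δ A) ∩ (B ∖ (D Δ B)).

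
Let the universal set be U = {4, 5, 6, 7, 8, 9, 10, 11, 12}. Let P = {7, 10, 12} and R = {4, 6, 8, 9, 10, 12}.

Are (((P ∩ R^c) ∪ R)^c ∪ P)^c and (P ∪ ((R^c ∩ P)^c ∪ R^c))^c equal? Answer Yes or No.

R^c = {5, 7, 11}
P ∩ R^c = {7}
(P ∩ R^c) ∪ R = {4, 6, 7, 8, 9, 10, 12}
((P ∩ R^c) ∪ R)^c = {5, 11}
((P ∩ R^c) ∪ R)^c ∪ P = {5, 7, 10, 11, 12}
(((P ∩ R^c) ∪ R)^c ∪ P)^c = {4, 6, 8, 9}
R^c ∩ P = {7}
(R^c ∩ P)^c = {4, 5, 6, 8, 9, 10, 11, 12}
(R^c ∩ P)^c ∪ R^c = {4, 5, 6, 7, 8, 9, 10, 11, 12}
P ∪ ((R^c ∩ P)^c ∪ R^c) = {4, 5, 6, 7, 8, 9, 10, 11, 12}
(P ∪ ((R^c ∩ P)^c ∪ R^c))^c = {}
4 ∈ (((P ∩ R^c) ∪ R)^c ∪ P)^c but 4 ∉ (P ∪ ((R^c ∩ P)^c ∪ R^c))^c, so they differ.

No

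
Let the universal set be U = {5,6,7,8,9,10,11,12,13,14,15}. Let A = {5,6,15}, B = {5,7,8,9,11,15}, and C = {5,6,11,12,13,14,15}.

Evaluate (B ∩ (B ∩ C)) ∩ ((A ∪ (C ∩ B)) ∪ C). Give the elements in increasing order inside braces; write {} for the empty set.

{5,11,15}

B ∩ C = {5,11,15}
B ∩ (B ∩ C) = {5,11,15}
C ∩ B = {5,11,15}
A ∪ (C ∩ B) = {5,6,11,15}
(A ∪ (C ∩ B)) ∪ C = {5,6,11,12,13,14,15}
(B ∩ (B ∩ C)) ∩ ((A ∪ (C ∩ B)) ∪ C) = {5,11,15}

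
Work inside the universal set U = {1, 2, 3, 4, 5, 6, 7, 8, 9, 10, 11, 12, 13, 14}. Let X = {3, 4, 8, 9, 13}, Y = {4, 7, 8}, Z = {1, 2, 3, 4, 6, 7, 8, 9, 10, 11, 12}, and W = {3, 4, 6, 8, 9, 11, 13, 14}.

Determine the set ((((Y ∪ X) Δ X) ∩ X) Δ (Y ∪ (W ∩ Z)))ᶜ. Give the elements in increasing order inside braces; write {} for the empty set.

{1, 2, 5, 10, 12, 13, 14}

Y ∪ X = {3, 4, 7, 8, 9, 13}
(Y ∪ X) Δ X = {7}
((Y ∪ X) Δ X) ∩ X = {}
W ∩ Z = {3, 4, 6, 8, 9, 11}
Y ∪ (W ∩ Z) = {3, 4, 6, 7, 8, 9, 11}
(((Y ∪ X) Δ X) ∩ X) Δ (Y ∪ (W ∩ Z)) = {3, 4, 6, 7, 8, 9, 11}
((((Y ∪ X) Δ X) ∩ X) Δ (Y ∪ (W ∩ Z)))ᶜ = {1, 2, 5, 10, 12, 13, 14}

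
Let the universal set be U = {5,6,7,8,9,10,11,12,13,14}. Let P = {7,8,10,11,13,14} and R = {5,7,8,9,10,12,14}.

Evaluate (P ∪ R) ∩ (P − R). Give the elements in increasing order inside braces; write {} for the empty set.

{11,13}

P ∪ R = {5,7,8,9,10,11,12,13,14}
P − R = {11,13}
(P ∪ R) ∩ (P − R) = {11,13}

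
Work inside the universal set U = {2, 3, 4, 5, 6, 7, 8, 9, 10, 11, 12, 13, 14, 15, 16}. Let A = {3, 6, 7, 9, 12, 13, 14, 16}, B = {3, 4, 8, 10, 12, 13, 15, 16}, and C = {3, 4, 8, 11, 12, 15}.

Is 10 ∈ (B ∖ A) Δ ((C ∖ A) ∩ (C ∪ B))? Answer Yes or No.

Yes

10 ∈ B and 10 ∉ A, so 10 ∈ B ∖ A
10 ∉ C and 10 ∉ A, so 10 ∉ C ∖ A
10 ∉ C and 10 ∈ B, so 10 ∈ C ∪ B
10 ∉ (C ∖ A) and 10 ∈ (C ∪ B), so 10 ∉ (C ∖ A) ∩ (C ∪ B)
10 ∈ (B ∖ A) and 10 ∉ ((C ∖ A) ∩ (C ∪ B)), so 10 ∈ (B ∖ A) Δ ((C ∖ A) ∩ (C ∪ B))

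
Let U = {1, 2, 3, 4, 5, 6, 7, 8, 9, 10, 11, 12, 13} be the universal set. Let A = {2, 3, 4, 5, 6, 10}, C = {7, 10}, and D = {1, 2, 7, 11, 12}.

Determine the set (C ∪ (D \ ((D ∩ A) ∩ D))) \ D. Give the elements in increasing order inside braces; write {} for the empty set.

{10}

D ∩ A = {2}
(D ∩ A) ∩ D = {2}
D \ ((D ∩ A) ∩ D) = {1, 7, 11, 12}
C ∪ (D \ ((D ∩ A) ∩ D)) = {1, 7, 10, 11, 12}
(C ∪ (D \ ((D ∩ A) ∩ D))) \ D = {10}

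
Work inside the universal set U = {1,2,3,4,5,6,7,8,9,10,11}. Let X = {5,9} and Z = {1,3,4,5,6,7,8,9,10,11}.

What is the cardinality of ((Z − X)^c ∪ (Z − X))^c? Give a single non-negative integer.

Z − X = {1,3,4,6,7,8,10,11}
(Z − X)^c = {2,5,9}
(Z − X)^c ∪ (Z − X) = {1,2,3,4,5,6,7,8,9,10,11}
((Z − X)^c ∪ (Z − X))^c = {}
|((Z − X)^c ∪ (Z − X))^c| = 0

0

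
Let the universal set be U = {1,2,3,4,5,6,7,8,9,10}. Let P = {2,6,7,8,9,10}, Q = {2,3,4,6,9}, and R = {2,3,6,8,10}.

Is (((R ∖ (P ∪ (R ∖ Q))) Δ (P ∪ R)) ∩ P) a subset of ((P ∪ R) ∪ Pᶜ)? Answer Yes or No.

Yes

R ∖ Q = {8,10}
P ∪ (R ∖ Q) = {2,6,7,8,9,10}
R ∖ (P ∪ (R ∖ Q)) = {3}
P ∪ R = {2,3,6,7,8,9,10}
(R ∖ (P ∪ (R ∖ Q))) Δ (P ∪ R) = {2,6,7,8,9,10}
((R ∖ (P ∪ (R ∖ Q))) Δ (P ∪ R)) ∩ P = {2,6,7,8,9,10}
Pᶜ = {1,3,4,5}
(P ∪ R) ∪ Pᶜ = {1,2,3,4,5,6,7,8,9,10}
Every element of {2,6,7,8,9,10} is in {1,2,3,4,5,6,7,8,9,10}, so ((R ∖ (P ∪ (R ∖ Q))) Δ (P ∪ R)) ∩ P ⊆ (P ∪ R) ∪ Pᶜ.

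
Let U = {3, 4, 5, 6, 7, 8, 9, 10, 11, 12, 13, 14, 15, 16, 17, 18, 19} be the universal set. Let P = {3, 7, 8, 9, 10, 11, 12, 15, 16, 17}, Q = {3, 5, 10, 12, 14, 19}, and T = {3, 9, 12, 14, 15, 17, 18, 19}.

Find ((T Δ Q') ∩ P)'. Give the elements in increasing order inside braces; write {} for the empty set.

Q' = {4, 6, 7, 8, 9, 11, 13, 15, 16, 17, 18}
T Δ Q' = {3, 4, 6, 7, 8, 11, 12, 13, 14, 16, 19}
(T Δ Q') ∩ P = {3, 7, 8, 11, 12, 16}
((T Δ Q') ∩ P)' = {4, 5, 6, 9, 10, 13, 14, 15, 17, 18, 19}

{4, 5, 6, 9, 10, 13, 14, 15, 17, 18, 19}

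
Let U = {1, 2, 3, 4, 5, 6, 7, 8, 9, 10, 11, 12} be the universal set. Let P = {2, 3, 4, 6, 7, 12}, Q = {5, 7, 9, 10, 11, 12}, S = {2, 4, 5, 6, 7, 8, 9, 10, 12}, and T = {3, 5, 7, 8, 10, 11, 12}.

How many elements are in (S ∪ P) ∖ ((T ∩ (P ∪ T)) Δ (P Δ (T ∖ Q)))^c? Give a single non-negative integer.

S ∪ P = {2, 3, 4, 5, 6, 7, 8, 9, 10, 12}
P ∪ T = {2, 3, 4, 5, 6, 7, 8, 10, 11, 12}
T ∩ (P ∪ T) = {3, 5, 7, 8, 10, 11, 12}
T ∖ Q = {3, 8}
P Δ (T ∖ Q) = {2, 4, 6, 7, 8, 12}
(T ∩ (P ∪ T)) Δ (P Δ (T ∖ Q)) = {2, 3, 4, 5, 6, 10, 11}
((T ∩ (P ∪ T)) Δ (P Δ (T ∖ Q)))^c = {1, 7, 8, 9, 12}
(S ∪ P) ∖ ((T ∩ (P ∪ T)) Δ (P Δ (T ∖ Q)))^c = {2, 3, 4, 5, 6, 10}
|(S ∪ P) ∖ ((T ∩ (P ∪ T)) Δ (P Δ (T ∖ Q)))^c| = 6

6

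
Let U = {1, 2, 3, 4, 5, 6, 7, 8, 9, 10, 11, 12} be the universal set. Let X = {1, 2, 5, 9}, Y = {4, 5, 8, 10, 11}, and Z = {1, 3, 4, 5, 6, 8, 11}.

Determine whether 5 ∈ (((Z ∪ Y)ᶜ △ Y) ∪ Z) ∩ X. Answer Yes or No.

Yes

5 ∈ Z and 5 ∈ Y, so 5 ∈ Z ∪ Y
5 ∉ (Z ∪ Y)ᶜ since 5 ∈ (Z ∪ Y)
5 ∉ (Z ∪ Y)ᶜ and 5 ∈ Y, so 5 ∈ (Z ∪ Y)ᶜ △ Y
5 ∈ ((Z ∪ Y)ᶜ △ Y) and 5 ∈ Z, so 5 ∈ ((Z ∪ Y)ᶜ △ Y) ∪ Z
5 ∈ (((Z ∪ Y)ᶜ △ Y) ∪ Z) and 5 ∈ X, so 5 ∈ (((Z ∪ Y)ᶜ △ Y) ∪ Z) ∩ X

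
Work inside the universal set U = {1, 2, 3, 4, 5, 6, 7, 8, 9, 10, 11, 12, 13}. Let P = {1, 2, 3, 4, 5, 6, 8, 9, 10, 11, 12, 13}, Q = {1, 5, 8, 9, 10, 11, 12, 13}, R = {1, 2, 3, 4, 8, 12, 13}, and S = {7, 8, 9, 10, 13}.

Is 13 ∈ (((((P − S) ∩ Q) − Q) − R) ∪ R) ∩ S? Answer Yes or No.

Yes

13 ∈ P and 13 ∈ S, so 13 ∉ P − S
13 ∉ (P − S) and 13 ∈ Q, so 13 ∉ (P − S) ∩ Q
13 ∉ ((P − S) ∩ Q) and 13 ∈ Q, so 13 ∉ ((P − S) ∩ Q) − Q
13 ∉ (((P − S) ∩ Q) − Q) and 13 ∈ R, so 13 ∉ (((P − S) ∩ Q) − Q) − R
13 ∉ ((((P − S) ∩ Q) − Q) − R) and 13 ∈ R, so 13 ∈ ((((P − S) ∩ Q) − Q) − R) ∪ R
13 ∈ (((((P − S) ∩ Q) − Q) − R) ∪ R) and 13 ∈ S, so 13 ∈ (((((P − S) ∩ Q) − Q) − R) ∪ R) ∩ S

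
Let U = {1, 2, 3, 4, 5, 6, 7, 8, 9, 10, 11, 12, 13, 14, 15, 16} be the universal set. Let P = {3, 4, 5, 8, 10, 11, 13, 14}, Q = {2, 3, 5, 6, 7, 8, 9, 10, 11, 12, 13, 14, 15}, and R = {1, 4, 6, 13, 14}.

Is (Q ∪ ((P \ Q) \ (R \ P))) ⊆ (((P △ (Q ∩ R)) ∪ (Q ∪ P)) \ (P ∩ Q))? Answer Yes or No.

No

P \ Q = {4}
R \ P = {1, 6}
(P \ Q) \ (R \ P) = {4}
Q ∪ ((P \ Q) \ (R \ P)) = {2, 3, 4, 5, 6, 7, 8, 9, 10, 11, 12, 13, 14, 15}
Q ∩ R = {6, 13, 14}
P △ (Q ∩ R) = {3, 4, 5, 6, 8, 10, 11}
Q ∪ P = {2, 3, 4, 5, 6, 7, 8, 9, 10, 11, 12, 13, 14, 15}
(P △ (Q ∩ R)) ∪ (Q ∪ P) = {2, 3, 4, 5, 6, 7, 8, 9, 10, 11, 12, 13, 14, 15}
P ∩ Q = {3, 5, 8, 10, 11, 13, 14}
((P △ (Q ∩ R)) ∪ (Q ∪ P)) \ (P ∩ Q) = {2, 4, 6, 7, 9, 12, 15}
3 ∈ Q ∪ ((P \ Q) \ (R \ P)) but 3 ∉ ((P △ (Q ∩ R)) ∪ (Q ∪ P)) \ (P ∩ Q), so the inclusion fails.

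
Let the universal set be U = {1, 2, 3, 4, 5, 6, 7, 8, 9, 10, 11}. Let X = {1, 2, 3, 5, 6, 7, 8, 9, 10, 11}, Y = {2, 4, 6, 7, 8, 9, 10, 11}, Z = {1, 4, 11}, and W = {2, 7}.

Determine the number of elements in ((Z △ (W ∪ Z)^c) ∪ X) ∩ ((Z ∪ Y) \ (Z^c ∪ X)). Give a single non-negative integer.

1

W ∪ Z = {1, 2, 4, 7, 11}
(W ∪ Z)^c = {3, 5, 6, 8, 9, 10}
Z △ (W ∪ Z)^c = {1, 3, 4, 5, 6, 8, 9, 10, 11}
(Z △ (W ∪ Z)^c) ∪ X = {1, 2, 3, 4, 5, 6, 7, 8, 9, 10, 11}
Z ∪ Y = {1, 2, 4, 6, 7, 8, 9, 10, 11}
Z^c = {2, 3, 5, 6, 7, 8, 9, 10}
Z^c ∪ X = {1, 2, 3, 5, 6, 7, 8, 9, 10, 11}
(Z ∪ Y) \ (Z^c ∪ X) = {4}
((Z △ (W ∪ Z)^c) ∪ X) ∩ ((Z ∪ Y) \ (Z^c ∪ X)) = {4}
|((Z △ (W ∪ Z)^c) ∪ X) ∩ ((Z ∪ Y) \ (Z^c ∪ X))| = 1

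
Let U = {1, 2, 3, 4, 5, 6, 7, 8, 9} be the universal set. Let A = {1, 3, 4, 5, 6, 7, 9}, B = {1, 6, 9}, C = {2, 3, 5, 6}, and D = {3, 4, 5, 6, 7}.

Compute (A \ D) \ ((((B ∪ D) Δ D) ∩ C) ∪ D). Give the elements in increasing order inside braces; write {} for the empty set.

A \ D = {1, 9}
B ∪ D = {1, 3, 4, 5, 6, 7, 9}
(B ∪ D) Δ D = {1, 9}
((B ∪ D) Δ D) ∩ C = {}
(((B ∪ D) Δ D) ∩ C) ∪ D = {3, 4, 5, 6, 7}
(A \ D) \ ((((B ∪ D) Δ D) ∩ C) ∪ D) = {1, 9}

{1, 9}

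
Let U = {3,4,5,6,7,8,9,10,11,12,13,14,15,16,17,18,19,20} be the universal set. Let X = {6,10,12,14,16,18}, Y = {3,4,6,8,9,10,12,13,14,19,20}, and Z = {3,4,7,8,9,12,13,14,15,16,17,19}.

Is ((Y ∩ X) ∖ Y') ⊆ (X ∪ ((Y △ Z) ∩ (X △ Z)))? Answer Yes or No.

Y ∩ X = {6,10,12,14}
Y' = {5,7,11,15,16,17,18}
(Y ∩ X) ∖ Y' = {6,10,12,14}
Y △ Z = {6,7,10,15,16,17,20}
X △ Z = {3,4,6,7,8,9,10,13,15,17,18,19}
(Y △ Z) ∩ (X △ Z) = {6,7,10,15,17}
X ∪ ((Y △ Z) ∩ (X △ Z)) = {6,7,10,12,14,15,16,17,18}
Every element of {6,10,12,14} is in {6,7,10,12,14,15,16,17,18}, so (Y ∩ X) ∖ Y' ⊆ X ∪ ((Y △ Z) ∩ (X △ Z)).

Yes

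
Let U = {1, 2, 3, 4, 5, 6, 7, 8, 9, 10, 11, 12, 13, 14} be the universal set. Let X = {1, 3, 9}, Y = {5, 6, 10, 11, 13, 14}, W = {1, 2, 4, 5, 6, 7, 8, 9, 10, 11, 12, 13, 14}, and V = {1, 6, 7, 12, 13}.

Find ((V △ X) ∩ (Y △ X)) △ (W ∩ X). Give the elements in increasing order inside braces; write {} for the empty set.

{1, 3, 6, 13}

V △ X = {3, 6, 7, 9, 12, 13}
Y △ X = {1, 3, 5, 6, 9, 10, 11, 13, 14}
(V △ X) ∩ (Y △ X) = {3, 6, 9, 13}
W ∩ X = {1, 9}
((V △ X) ∩ (Y △ X)) △ (W ∩ X) = {1, 3, 6, 13}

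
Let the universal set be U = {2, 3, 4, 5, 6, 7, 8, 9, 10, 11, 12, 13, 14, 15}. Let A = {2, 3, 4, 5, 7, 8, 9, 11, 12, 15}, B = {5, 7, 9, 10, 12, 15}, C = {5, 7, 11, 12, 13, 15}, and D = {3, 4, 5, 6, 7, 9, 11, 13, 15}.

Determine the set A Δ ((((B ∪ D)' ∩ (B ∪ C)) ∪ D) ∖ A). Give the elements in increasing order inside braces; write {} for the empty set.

B ∪ D = {3, 4, 5, 6, 7, 9, 10, 11, 12, 13, 15}
(B ∪ D)' = {2, 8, 14}
B ∪ C = {5, 7, 9, 10, 11, 12, 13, 15}
(B ∪ D)' ∩ (B ∪ C) = {}
((B ∪ D)' ∩ (B ∪ C)) ∪ D = {3, 4, 5, 6, 7, 9, 11, 13, 15}
(((B ∪ D)' ∩ (B ∪ C)) ∪ D) ∖ A = {6, 13}
A Δ ((((B ∪ D)' ∩ (B ∪ C)) ∪ D) ∖ A) = {2, 3, 4, 5, 6, 7, 8, 9, 11, 12, 13, 15}

{2, 3, 4, 5, 6, 7, 8, 9, 11, 12, 13, 15}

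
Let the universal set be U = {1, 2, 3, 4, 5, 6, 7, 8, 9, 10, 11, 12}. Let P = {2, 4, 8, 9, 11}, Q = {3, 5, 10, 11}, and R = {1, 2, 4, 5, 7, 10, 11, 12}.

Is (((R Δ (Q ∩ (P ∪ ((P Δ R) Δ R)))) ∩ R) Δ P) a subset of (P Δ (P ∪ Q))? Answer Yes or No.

P Δ R = {1, 5, 7, 8, 9, 10, 12}
(P Δ R) Δ R = {2, 4, 8, 9, 11}
P ∪ ((P Δ R) Δ R) = {2, 4, 8, 9, 11}
Q ∩ (P ∪ ((P Δ R) Δ R)) = {11}
R Δ (Q ∩ (P ∪ ((P Δ R) Δ R))) = {1, 2, 4, 5, 7, 10, 12}
(R Δ (Q ∩ (P ∪ ((P Δ R) Δ R)))) ∩ R = {1, 2, 4, 5, 7, 10, 12}
((R Δ (Q ∩ (P ∪ ((P Δ R) Δ R)))) ∩ R) Δ P = {1, 5, 7, 8, 9, 10, 11, 12}
P ∪ Q = {2, 3, 4, 5, 8, 9, 10, 11}
P Δ (P ∪ Q) = {3, 5, 10}
1 ∈ ((R Δ (Q ∩ (P ∪ ((P Δ R) Δ R)))) ∩ R) Δ P but 1 ∉ P Δ (P ∪ Q), so the inclusion fails.

No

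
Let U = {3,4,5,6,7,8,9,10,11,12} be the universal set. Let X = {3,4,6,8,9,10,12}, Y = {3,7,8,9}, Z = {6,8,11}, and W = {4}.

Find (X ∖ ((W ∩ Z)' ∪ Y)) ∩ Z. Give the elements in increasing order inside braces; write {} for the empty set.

{}

W ∩ Z = {}
(W ∩ Z)' = {3,4,5,6,7,8,9,10,11,12}
(W ∩ Z)' ∪ Y = {3,4,5,6,7,8,9,10,11,12}
X ∖ ((W ∩ Z)' ∪ Y) = {}
(X ∖ ((W ∩ Z)' ∪ Y)) ∩ Z = {}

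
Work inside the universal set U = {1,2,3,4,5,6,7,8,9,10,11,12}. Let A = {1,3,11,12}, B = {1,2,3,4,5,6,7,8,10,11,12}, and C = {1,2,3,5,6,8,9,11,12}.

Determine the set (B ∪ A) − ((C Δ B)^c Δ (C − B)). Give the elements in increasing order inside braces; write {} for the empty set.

B ∪ A = {1,2,3,4,5,6,7,8,10,11,12}
C Δ B = {4,7,9,10}
(C Δ B)^c = {1,2,3,5,6,8,11,12}
C − B = {9}
(C Δ B)^c Δ (C − B) = {1,2,3,5,6,8,9,11,12}
(B ∪ A) − ((C Δ B)^c Δ (C − B)) = {4,7,10}

{4,7,10}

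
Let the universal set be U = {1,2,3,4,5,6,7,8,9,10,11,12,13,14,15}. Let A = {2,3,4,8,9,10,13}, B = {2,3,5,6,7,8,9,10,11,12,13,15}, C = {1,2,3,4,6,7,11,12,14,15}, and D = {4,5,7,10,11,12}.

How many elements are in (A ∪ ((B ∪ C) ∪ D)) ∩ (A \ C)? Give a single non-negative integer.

B ∪ C = {1,2,3,4,5,6,7,8,9,10,11,12,13,14,15}
(B ∪ C) ∪ D = {1,2,3,4,5,6,7,8,9,10,11,12,13,14,15}
A ∪ ((B ∪ C) ∪ D) = {1,2,3,4,5,6,7,8,9,10,11,12,13,14,15}
A \ C = {8,9,10,13}
(A ∪ ((B ∪ C) ∪ D)) ∩ (A \ C) = {8,9,10,13}
|(A ∪ ((B ∪ C) ∪ D)) ∩ (A \ C)| = 4

4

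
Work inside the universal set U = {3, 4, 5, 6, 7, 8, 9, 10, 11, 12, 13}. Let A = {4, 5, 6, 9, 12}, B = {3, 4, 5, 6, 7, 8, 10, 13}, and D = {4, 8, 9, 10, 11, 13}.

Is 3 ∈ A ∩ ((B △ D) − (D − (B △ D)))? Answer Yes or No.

3 ∈ B and 3 ∉ D, so 3 ∈ B △ D
3 ∈ B and 3 ∉ D, so 3 ∈ B △ D
3 ∉ D and 3 ∈ (B △ D), so 3 ∉ D − (B △ D)
3 ∈ (B △ D) and 3 ∉ (D − (B △ D)), so 3 ∈ (B △ D) − (D − (B △ D))
3 ∉ A and 3 ∈ ((B △ D) − (D − (B △ D))), so 3 ∉ A ∩ ((B △ D) − (D − (B △ D)))

No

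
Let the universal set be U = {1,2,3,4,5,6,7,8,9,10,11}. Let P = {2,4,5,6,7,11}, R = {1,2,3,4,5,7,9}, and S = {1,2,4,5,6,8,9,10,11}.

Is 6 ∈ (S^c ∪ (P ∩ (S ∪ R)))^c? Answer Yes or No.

No

6 ∈ S, so 6 ∉ S^c
6 ∈ S and 6 ∉ R, so 6 ∈ S ∪ R
6 ∈ P and 6 ∈ (S ∪ R), so 6 ∈ P ∩ (S ∪ R)
6 ∉ S^c and 6 ∈ (P ∩ (S ∪ R)), so 6 ∈ S^c ∪ (P ∩ (S ∪ R))
6 ∉ (S^c ∪ (P ∩ (S ∪ R)))^c since 6 ∈ (S^c ∪ (P ∩ (S ∪ R)))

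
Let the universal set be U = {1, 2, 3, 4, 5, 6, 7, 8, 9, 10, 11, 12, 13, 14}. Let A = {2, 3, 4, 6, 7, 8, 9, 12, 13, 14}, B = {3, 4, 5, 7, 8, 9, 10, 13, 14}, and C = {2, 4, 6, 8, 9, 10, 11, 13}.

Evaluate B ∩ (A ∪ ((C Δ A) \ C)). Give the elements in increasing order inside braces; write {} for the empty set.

{3, 4, 7, 8, 9, 13, 14}

C Δ A = {3, 7, 10, 11, 12, 14}
(C Δ A) \ C = {3, 7, 12, 14}
A ∪ ((C Δ A) \ C) = {2, 3, 4, 6, 7, 8, 9, 12, 13, 14}
B ∩ (A ∪ ((C Δ A) \ C)) = {3, 4, 7, 8, 9, 13, 14}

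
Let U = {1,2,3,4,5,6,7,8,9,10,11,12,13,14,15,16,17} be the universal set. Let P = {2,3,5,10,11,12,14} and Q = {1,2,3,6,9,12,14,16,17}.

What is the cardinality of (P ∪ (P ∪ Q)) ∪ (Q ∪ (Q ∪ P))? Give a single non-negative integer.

P ∪ Q = {1,2,3,5,6,9,10,11,12,14,16,17}
P ∪ (P ∪ Q) = {1,2,3,5,6,9,10,11,12,14,16,17}
Q ∪ P = {1,2,3,5,6,9,10,11,12,14,16,17}
Q ∪ (Q ∪ P) = {1,2,3,5,6,9,10,11,12,14,16,17}
(P ∪ (P ∪ Q)) ∪ (Q ∪ (Q ∪ P)) = {1,2,3,5,6,9,10,11,12,14,16,17}
|(P ∪ (P ∪ Q)) ∪ (Q ∪ (Q ∪ P))| = 12

12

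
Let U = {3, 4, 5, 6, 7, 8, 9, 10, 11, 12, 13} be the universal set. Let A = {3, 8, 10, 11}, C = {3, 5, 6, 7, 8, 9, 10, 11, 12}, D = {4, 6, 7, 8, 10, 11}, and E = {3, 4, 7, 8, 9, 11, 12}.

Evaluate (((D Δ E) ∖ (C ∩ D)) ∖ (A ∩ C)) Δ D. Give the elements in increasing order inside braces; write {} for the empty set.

D Δ E = {3, 6, 9, 10, 12}
C ∩ D = {6, 7, 8, 10, 11}
(D Δ E) ∖ (C ∩ D) = {3, 9, 12}
A ∩ C = {3, 8, 10, 11}
((D Δ E) ∖ (C ∩ D)) ∖ (A ∩ C) = {9, 12}
(((D Δ E) ∖ (C ∩ D)) ∖ (A ∩ C)) Δ D = {4, 6, 7, 8, 9, 10, 11, 12}

{4, 6, 7, 8, 9, 10, 11, 12}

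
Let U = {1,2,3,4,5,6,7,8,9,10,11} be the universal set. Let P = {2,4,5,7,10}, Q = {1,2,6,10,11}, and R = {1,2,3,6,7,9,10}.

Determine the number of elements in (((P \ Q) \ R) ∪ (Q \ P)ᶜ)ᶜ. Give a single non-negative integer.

3

P \ Q = {4,5,7}
(P \ Q) \ R = {4,5}
Q \ P = {1,6,11}
(Q \ P)ᶜ = {2,3,4,5,7,8,9,10}
((P \ Q) \ R) ∪ (Q \ P)ᶜ = {2,3,4,5,7,8,9,10}
(((P \ Q) \ R) ∪ (Q \ P)ᶜ)ᶜ = {1,6,11}
|(((P \ Q) \ R) ∪ (Q \ P)ᶜ)ᶜ| = 3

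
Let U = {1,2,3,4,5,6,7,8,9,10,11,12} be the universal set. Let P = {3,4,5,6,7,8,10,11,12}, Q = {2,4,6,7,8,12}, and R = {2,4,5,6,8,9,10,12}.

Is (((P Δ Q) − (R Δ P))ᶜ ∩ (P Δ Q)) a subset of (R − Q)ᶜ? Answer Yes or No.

P Δ Q = {2,3,5,10,11}
R Δ P = {2,3,7,9,11}
(P Δ Q) − (R Δ P) = {5,10}
((P Δ Q) − (R Δ P))ᶜ = {1,2,3,4,6,7,8,9,11,12}
((P Δ Q) − (R Δ P))ᶜ ∩ (P Δ Q) = {2,3,11}
R − Q = {5,9,10}
(R − Q)ᶜ = {1,2,3,4,6,7,8,11,12}
Every element of {2,3,11} is in {1,2,3,4,6,7,8,11,12}, so ((P Δ Q) − (R Δ P))ᶜ ∩ (P Δ Q) ⊆ (R − Q)ᶜ.

Yes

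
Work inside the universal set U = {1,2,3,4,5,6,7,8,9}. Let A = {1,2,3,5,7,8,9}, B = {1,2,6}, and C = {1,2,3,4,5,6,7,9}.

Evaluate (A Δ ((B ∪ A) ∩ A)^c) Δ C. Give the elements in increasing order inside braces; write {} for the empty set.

B ∪ A = {1,2,3,5,6,7,8,9}
(B ∪ A) ∩ A = {1,2,3,5,7,8,9}
((B ∪ A) ∩ A)^c = {4,6}
A Δ ((B ∪ A) ∩ A)^c = {1,2,3,4,5,6,7,8,9}
(A Δ ((B ∪ A) ∩ A)^c) Δ C = {8}

{8}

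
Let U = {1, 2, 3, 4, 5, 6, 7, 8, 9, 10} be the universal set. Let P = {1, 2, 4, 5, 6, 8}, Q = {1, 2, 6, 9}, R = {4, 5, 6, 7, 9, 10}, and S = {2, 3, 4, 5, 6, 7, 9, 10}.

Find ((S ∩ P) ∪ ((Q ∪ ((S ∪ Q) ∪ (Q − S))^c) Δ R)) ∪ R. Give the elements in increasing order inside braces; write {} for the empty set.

S ∩ P = {2, 4, 5, 6}
S ∪ Q = {1, 2, 3, 4, 5, 6, 7, 9, 10}
Q − S = {1}
(S ∪ Q) ∪ (Q − S) = {1, 2, 3, 4, 5, 6, 7, 9, 10}
((S ∪ Q) ∪ (Q − S))^c = {8}
Q ∪ ((S ∪ Q) ∪ (Q − S))^c = {1, 2, 6, 8, 9}
(Q ∪ ((S ∪ Q) ∪ (Q − S))^c) Δ R = {1, 2, 4, 5, 7, 8, 10}
(S ∩ P) ∪ ((Q ∪ ((S ∪ Q) ∪ (Q − S))^c) Δ R) = {1, 2, 4, 5, 6, 7, 8, 10}
((S ∩ P) ∪ ((Q ∪ ((S ∪ Q) ∪ (Q − S))^c) Δ R)) ∪ R = {1, 2, 4, 5, 6, 7, 8, 9, 10}

{1, 2, 4, 5, 6, 7, 8, 9, 10}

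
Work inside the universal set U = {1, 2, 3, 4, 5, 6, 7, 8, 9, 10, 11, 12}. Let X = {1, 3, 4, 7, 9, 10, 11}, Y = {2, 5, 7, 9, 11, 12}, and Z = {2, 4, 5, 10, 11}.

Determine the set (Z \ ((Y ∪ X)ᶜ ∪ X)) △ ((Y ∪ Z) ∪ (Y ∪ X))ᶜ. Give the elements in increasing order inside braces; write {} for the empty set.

Y ∪ X = {1, 2, 3, 4, 5, 7, 9, 10, 11, 12}
(Y ∪ X)ᶜ = {6, 8}
(Y ∪ X)ᶜ ∪ X = {1, 3, 4, 6, 7, 8, 9, 10, 11}
Z \ ((Y ∪ X)ᶜ ∪ X) = {2, 5}
Y ∪ Z = {2, 4, 5, 7, 9, 10, 11, 12}
(Y ∪ Z) ∪ (Y ∪ X) = {1, 2, 3, 4, 5, 7, 9, 10, 11, 12}
((Y ∪ Z) ∪ (Y ∪ X))ᶜ = {6, 8}
(Z \ ((Y ∪ X)ᶜ ∪ X)) △ ((Y ∪ Z) ∪ (Y ∪ X))ᶜ = {2, 5, 6, 8}

{2, 5, 6, 8}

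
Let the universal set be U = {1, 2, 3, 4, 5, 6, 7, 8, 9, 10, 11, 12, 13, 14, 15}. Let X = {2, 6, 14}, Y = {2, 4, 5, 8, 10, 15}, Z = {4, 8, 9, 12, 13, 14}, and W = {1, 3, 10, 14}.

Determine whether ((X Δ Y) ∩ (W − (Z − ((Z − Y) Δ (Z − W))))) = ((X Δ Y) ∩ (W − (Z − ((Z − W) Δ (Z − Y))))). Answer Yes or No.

X Δ Y = {4, 5, 6, 8, 10, 14, 15}
Z − Y = {9, 12, 13, 14}
Z − W = {4, 8, 9, 12, 13}
(Z − Y) Δ (Z − W) = {4, 8, 14}
Z − ((Z − Y) Δ (Z − W)) = {9, 12, 13}
W − (Z − ((Z − Y) Δ (Z − W))) = {1, 3, 10, 14}
(X Δ Y) ∩ (W − (Z − ((Z − Y) Δ (Z − W)))) = {10, 14}
(Z − W) Δ (Z − Y) = {4, 8, 14}
Z − ((Z − W) Δ (Z − Y)) = {9, 12, 13}
W − (Z − ((Z − W) Δ (Z − Y))) = {1, 3, 10, 14}
(X Δ Y) ∩ (W − (Z − ((Z − W) Δ (Z − Y)))) = {10, 14}
Both equal {10, 14}, so (X Δ Y) ∩ (W − (Z − ((Z − Y) Δ (Z − W)))) = (X Δ Y) ∩ (W − (Z − ((Z − W) Δ (Z − Y)))).

Yes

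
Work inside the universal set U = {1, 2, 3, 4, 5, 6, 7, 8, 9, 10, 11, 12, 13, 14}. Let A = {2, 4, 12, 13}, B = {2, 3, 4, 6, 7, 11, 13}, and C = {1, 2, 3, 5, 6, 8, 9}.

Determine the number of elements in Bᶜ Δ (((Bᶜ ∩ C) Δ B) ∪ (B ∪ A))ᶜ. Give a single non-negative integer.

Bᶜ = {1, 5, 8, 9, 10, 12, 14}
Bᶜ ∩ C = {1, 5, 8, 9}
(Bᶜ ∩ C) Δ B = {1, 2, 3, 4, 5, 6, 7, 8, 9, 11, 13}
B ∪ A = {2, 3, 4, 6, 7, 11, 12, 13}
((Bᶜ ∩ C) Δ B) ∪ (B ∪ A) = {1, 2, 3, 4, 5, 6, 7, 8, 9, 11, 12, 13}
(((Bᶜ ∩ C) Δ B) ∪ (B ∪ A))ᶜ = {10, 14}
Bᶜ Δ (((Bᶜ ∩ C) Δ B) ∪ (B ∪ A))ᶜ = {1, 5, 8, 9, 12}
|Bᶜ Δ (((Bᶜ ∩ C) Δ B) ∪ (B ∪ A))ᶜ| = 5

5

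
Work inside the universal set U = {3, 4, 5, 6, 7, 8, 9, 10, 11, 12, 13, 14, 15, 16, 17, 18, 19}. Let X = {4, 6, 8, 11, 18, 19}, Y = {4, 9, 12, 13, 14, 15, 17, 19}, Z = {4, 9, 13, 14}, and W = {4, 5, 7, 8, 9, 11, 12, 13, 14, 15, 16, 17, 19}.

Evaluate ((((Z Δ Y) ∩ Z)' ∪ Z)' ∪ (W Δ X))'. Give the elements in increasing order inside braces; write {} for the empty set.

Z Δ Y = {12, 15, 17, 19}
(Z Δ Y) ∩ Z = {}
((Z Δ Y) ∩ Z)' = {3, 4, 5, 6, 7, 8, 9, 10, 11, 12, 13, 14, 15, 16, 17, 18, 19}
((Z Δ Y) ∩ Z)' ∪ Z = {3, 4, 5, 6, 7, 8, 9, 10, 11, 12, 13, 14, 15, 16, 17, 18, 19}
(((Z Δ Y) ∩ Z)' ∪ Z)' = {}
W Δ X = {5, 6, 7, 9, 12, 13, 14, 15, 16, 17, 18}
(((Z Δ Y) ∩ Z)' ∪ Z)' ∪ (W Δ X) = {5, 6, 7, 9, 12, 13, 14, 15, 16, 17, 18}
((((Z Δ Y) ∩ Z)' ∪ Z)' ∪ (W Δ X))' = {3, 4, 8, 10, 11, 19}

{3, 4, 8, 10, 11, 19}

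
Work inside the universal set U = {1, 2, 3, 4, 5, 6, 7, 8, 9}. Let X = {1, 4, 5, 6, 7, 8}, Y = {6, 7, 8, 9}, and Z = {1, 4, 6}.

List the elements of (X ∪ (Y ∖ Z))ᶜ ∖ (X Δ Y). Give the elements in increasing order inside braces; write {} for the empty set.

{2, 3}

Y ∖ Z = {7, 8, 9}
X ∪ (Y ∖ Z) = {1, 4, 5, 6, 7, 8, 9}
(X ∪ (Y ∖ Z))ᶜ = {2, 3}
X Δ Y = {1, 4, 5, 9}
(X ∪ (Y ∖ Z))ᶜ ∖ (X Δ Y) = {2, 3}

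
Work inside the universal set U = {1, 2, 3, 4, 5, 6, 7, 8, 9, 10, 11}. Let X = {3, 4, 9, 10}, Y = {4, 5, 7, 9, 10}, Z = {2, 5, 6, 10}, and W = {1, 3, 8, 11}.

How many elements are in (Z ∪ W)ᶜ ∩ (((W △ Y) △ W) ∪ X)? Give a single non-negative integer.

Z ∪ W = {1, 2, 3, 5, 6, 8, 10, 11}
(Z ∪ W)ᶜ = {4, 7, 9}
W △ Y = {1, 3, 4, 5, 7, 8, 9, 10, 11}
(W △ Y) △ W = {4, 5, 7, 9, 10}
((W △ Y) △ W) ∪ X = {3, 4, 5, 7, 9, 10}
(Z ∪ W)ᶜ ∩ (((W △ Y) △ W) ∪ X) = {4, 7, 9}
|(Z ∪ W)ᶜ ∩ (((W △ Y) △ W) ∪ X)| = 3

3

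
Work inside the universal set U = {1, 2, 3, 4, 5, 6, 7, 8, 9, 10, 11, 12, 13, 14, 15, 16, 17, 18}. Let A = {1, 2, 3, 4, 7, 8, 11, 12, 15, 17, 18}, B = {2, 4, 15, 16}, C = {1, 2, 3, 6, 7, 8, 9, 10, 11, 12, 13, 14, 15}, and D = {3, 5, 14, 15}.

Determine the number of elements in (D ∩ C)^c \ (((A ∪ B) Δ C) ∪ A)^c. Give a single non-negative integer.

D ∩ C = {3, 14, 15}
(D ∩ C)^c = {1, 2, 4, 5, 6, 7, 8, 9, 10, 11, 12, 13, 16, 17, 18}
A ∪ B = {1, 2, 3, 4, 7, 8, 11, 12, 15, 16, 17, 18}
(A ∪ B) Δ C = {4, 6, 9, 10, 13, 14, 16, 17, 18}
((A ∪ B) Δ C) ∪ A = {1, 2, 3, 4, 6, 7, 8, 9, 10, 11, 12, 13, 14, 15, 16, 17, 18}
(((A ∪ B) Δ C) ∪ A)^c = {5}
(D ∩ C)^c \ (((A ∪ B) Δ C) ∪ A)^c = {1, 2, 4, 6, 7, 8, 9, 10, 11, 12, 13, 16, 17, 18}
|(D ∩ C)^c \ (((A ∪ B) Δ C) ∪ A)^c| = 14

14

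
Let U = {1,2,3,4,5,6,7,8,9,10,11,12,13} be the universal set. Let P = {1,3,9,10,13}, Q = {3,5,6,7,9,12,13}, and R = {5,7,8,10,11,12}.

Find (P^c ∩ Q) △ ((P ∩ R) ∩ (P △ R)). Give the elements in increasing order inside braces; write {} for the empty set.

{5,6,7,12}

P^c = {2,4,5,6,7,8,11,12}
P^c ∩ Q = {5,6,7,12}
P ∩ R = {10}
P △ R = {1,3,5,7,8,9,11,12,13}
(P ∩ R) ∩ (P △ R) = {}
(P^c ∩ Q) △ ((P ∩ R) ∩ (P △ R)) = {5,6,7,12}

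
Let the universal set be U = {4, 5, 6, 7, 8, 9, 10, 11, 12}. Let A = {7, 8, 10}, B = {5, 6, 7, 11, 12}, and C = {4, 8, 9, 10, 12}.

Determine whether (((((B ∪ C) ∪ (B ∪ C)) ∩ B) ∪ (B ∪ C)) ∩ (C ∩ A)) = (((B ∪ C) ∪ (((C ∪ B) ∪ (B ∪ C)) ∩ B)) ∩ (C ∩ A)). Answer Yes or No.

B ∪ C = {4, 5, 6, 7, 8, 9, 10, 11, 12}
(B ∪ C) ∪ (B ∪ C) = {4, 5, 6, 7, 8, 9, 10, 11, 12}
((B ∪ C) ∪ (B ∪ C)) ∩ B = {5, 6, 7, 11, 12}
(((B ∪ C) ∪ (B ∪ C)) ∩ B) ∪ (B ∪ C) = {4, 5, 6, 7, 8, 9, 10, 11, 12}
C ∩ A = {8, 10}
((((B ∪ C) ∪ (B ∪ C)) ∩ B) ∪ (B ∪ C)) ∩ (C ∩ A) = {8, 10}
C ∪ B = {4, 5, 6, 7, 8, 9, 10, 11, 12}
(C ∪ B) ∪ (B ∪ C) = {4, 5, 6, 7, 8, 9, 10, 11, 12}
((C ∪ B) ∪ (B ∪ C)) ∩ B = {5, 6, 7, 11, 12}
(B ∪ C) ∪ (((C ∪ B) ∪ (B ∪ C)) ∩ B) = {4, 5, 6, 7, 8, 9, 10, 11, 12}
((B ∪ C) ∪ (((C ∪ B) ∪ (B ∪ C)) ∩ B)) ∩ (C ∩ A) = {8, 10}
Both equal {8, 10}, so ((((B ∪ C) ∪ (B ∪ C)) ∩ B) ∪ (B ∪ C)) ∩ (C ∩ A) = ((B ∪ C) ∪ (((C ∪ B) ∪ (B ∪ C)) ∩ B)) ∩ (C ∩ A).

Yes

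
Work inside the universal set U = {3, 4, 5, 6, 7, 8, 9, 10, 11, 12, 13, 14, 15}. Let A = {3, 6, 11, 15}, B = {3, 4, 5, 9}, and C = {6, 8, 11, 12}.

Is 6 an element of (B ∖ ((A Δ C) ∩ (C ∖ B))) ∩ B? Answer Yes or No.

6 ∈ A and 6 ∈ C, so 6 ∉ A Δ C
6 ∈ C and 6 ∉ B, so 6 ∈ C ∖ B
6 ∉ (A Δ C) and 6 ∈ (C ∖ B), so 6 ∉ (A Δ C) ∩ (C ∖ B)
6 ∉ B and 6 ∉ ((A Δ C) ∩ (C ∖ B)), so 6 ∉ B ∖ ((A Δ C) ∩ (C ∖ B))
6 ∉ (B ∖ ((A Δ C) ∩ (C ∖ B))) and 6 ∉ B, so 6 ∉ (B ∖ ((A Δ C) ∩ (C ∖ B))) ∩ B

No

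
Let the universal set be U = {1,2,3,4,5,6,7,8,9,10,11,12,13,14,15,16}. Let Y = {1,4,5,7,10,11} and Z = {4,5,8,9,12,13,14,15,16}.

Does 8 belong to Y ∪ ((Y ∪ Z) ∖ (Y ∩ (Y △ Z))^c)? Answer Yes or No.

8 ∉ Y and 8 ∈ Z, so 8 ∈ Y ∪ Z
8 ∉ Y and 8 ∈ Z, so 8 ∈ Y △ Z
8 ∉ Y and 8 ∈ (Y △ Z), so 8 ∉ Y ∩ (Y △ Z)
8 ∈ (Y ∩ (Y △ Z))^c since 8 ∉ (Y ∩ (Y △ Z))
8 ∈ (Y ∪ Z) and 8 ∈ (Y ∩ (Y △ Z))^c, so 8 ∉ (Y ∪ Z) ∖ (Y ∩ (Y △ Z))^c
8 ∉ Y and 8 ∉ ((Y ∪ Z) ∖ (Y ∩ (Y △ Z))^c), so 8 ∉ Y ∪ ((Y ∪ Z) ∖ (Y ∩ (Y △ Z))^c)

No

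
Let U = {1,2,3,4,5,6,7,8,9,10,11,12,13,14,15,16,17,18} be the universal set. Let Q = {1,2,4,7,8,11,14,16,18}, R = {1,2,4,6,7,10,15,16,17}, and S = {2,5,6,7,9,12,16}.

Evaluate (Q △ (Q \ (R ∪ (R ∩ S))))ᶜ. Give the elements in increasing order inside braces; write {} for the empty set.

R ∩ S = {2,6,7,16}
R ∪ (R ∩ S) = {1,2,4,6,7,10,15,16,17}
Q \ (R ∪ (R ∩ S)) = {8,11,14,18}
Q △ (Q \ (R ∪ (R ∩ S))) = {1,2,4,7,16}
(Q △ (Q \ (R ∪ (R ∩ S))))ᶜ = {3,5,6,8,9,10,11,12,13,14,15,17,18}

{3,5,6,8,9,10,11,12,13,14,15,17,18}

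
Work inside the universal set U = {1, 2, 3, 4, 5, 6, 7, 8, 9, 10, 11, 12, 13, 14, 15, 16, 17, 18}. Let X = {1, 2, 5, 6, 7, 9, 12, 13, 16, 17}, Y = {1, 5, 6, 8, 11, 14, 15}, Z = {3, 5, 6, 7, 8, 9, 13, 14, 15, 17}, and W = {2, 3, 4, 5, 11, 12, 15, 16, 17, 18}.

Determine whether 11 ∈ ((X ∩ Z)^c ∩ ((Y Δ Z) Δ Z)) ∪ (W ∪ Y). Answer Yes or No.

11 ∉ X and 11 ∉ Z, so 11 ∉ X ∩ Z
11 ∈ (X ∩ Z)^c since 11 ∉ (X ∩ Z)
11 ∈ Y and 11 ∉ Z, so 11 ∈ Y Δ Z
11 ∈ (Y Δ Z) and 11 ∉ Z, so 11 ∈ (Y Δ Z) Δ Z
11 ∈ (X ∩ Z)^c and 11 ∈ ((Y Δ Z) Δ Z), so 11 ∈ (X ∩ Z)^c ∩ ((Y Δ Z) Δ Z)
11 ∈ W and 11 ∈ Y, so 11 ∈ W ∪ Y
11 ∈ ((X ∩ Z)^c ∩ ((Y Δ Z) Δ Z)) and 11 ∈ (W ∪ Y), so 11 ∈ ((X ∩ Z)^c ∩ ((Y Δ Z) Δ Z)) ∪ (W ∪ Y)

Yes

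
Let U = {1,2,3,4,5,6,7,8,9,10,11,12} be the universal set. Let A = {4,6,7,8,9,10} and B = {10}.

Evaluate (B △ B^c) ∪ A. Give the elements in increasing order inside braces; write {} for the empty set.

B^c = {1,2,3,4,5,6,7,8,9,11,12}
B △ B^c = {1,2,3,4,5,6,7,8,9,10,11,12}
(B △ B^c) ∪ A = {1,2,3,4,5,6,7,8,9,10,11,12}

{1,2,3,4,5,6,7,8,9,10,11,12}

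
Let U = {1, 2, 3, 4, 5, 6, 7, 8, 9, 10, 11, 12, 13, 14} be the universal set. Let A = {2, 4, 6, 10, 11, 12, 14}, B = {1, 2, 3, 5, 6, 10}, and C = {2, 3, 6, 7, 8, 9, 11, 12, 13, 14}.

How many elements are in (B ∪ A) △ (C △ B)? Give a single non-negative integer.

8

B ∪ A = {1, 2, 3, 4, 5, 6, 10, 11, 12, 14}
C △ B = {1, 5, 7, 8, 9, 10, 11, 12, 13, 14}
(B ∪ A) △ (C △ B) = {2, 3, 4, 6, 7, 8, 9, 13}
|(B ∪ A) △ (C △ B)| = 8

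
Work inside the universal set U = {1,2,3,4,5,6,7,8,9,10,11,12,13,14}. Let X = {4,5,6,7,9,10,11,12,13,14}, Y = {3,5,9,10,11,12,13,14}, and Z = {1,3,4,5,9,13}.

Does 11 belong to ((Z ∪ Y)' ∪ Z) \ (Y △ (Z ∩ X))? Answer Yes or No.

11 ∉ Z and 11 ∈ Y, so 11 ∈ Z ∪ Y
11 ∉ (Z ∪ Y)' since 11 ∈ (Z ∪ Y)
11 ∉ (Z ∪ Y)' and 11 ∉ Z, so 11 ∉ (Z ∪ Y)' ∪ Z
11 ∉ Z and 11 ∈ X, so 11 ∉ Z ∩ X
11 ∈ Y and 11 ∉ (Z ∩ X), so 11 ∈ Y △ (Z ∩ X)
11 ∉ ((Z ∪ Y)' ∪ Z) and 11 ∈ (Y △ (Z ∩ X)), so 11 ∉ ((Z ∪ Y)' ∪ Z) \ (Y △ (Z ∩ X))

No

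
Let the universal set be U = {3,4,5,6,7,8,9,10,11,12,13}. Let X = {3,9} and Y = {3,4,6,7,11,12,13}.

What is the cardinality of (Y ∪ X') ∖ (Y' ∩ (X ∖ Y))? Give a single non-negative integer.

X' = {4,5,6,7,8,10,11,12,13}
Y ∪ X' = {3,4,5,6,7,8,10,11,12,13}
Y' = {5,8,9,10}
X ∖ Y = {9}
Y' ∩ (X ∖ Y) = {9}
(Y ∪ X') ∖ (Y' ∩ (X ∖ Y)) = {3,4,5,6,7,8,10,11,12,13}
|(Y ∪ X') ∖ (Y' ∩ (X ∖ Y))| = 10

10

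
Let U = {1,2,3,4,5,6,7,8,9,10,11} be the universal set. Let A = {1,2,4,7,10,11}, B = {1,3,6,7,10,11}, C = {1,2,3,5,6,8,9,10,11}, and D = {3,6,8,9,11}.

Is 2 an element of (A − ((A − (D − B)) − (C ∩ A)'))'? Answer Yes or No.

Yes

2 ∉ D and 2 ∉ B, so 2 ∉ D − B
2 ∈ A and 2 ∉ (D − B), so 2 ∈ A − (D − B)
2 ∈ C and 2 ∈ A, so 2 ∈ C ∩ A
2 ∉ (C ∩ A)' since 2 ∈ (C ∩ A)
2 ∈ (A − (D − B)) and 2 ∉ (C ∩ A)', so 2 ∈ (A − (D − B)) − (C ∩ A)'
2 ∈ A and 2 ∈ ((A − (D − B)) − (C ∩ A)'), so 2 ∉ A − ((A − (D − B)) − (C ∩ A)')
2 ∈ (A − ((A − (D − B)) − (C ∩ A)'))' since 2 ∉ (A − ((A − (D − B)) − (C ∩ A)'))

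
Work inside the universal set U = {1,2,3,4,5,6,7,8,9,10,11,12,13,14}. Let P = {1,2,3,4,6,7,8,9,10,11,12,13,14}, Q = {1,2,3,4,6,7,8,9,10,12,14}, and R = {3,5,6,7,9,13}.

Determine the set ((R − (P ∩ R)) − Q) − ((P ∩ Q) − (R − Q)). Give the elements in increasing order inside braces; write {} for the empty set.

{5}

P ∩ R = {3,6,7,9,13}
R − (P ∩ R) = {5}
(R − (P ∩ R)) − Q = {5}
P ∩ Q = {1,2,3,4,6,7,8,9,10,12,14}
R − Q = {5,13}
(P ∩ Q) − (R − Q) = {1,2,3,4,6,7,8,9,10,12,14}
((R − (P ∩ R)) − Q) − ((P ∩ Q) − (R − Q)) = {5}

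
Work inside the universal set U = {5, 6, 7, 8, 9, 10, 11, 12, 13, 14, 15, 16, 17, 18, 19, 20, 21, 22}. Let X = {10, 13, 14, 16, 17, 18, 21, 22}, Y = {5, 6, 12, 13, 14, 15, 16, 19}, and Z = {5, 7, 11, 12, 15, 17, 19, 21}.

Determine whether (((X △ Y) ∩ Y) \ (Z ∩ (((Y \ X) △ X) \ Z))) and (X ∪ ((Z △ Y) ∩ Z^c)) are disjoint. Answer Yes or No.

X △ Y = {5, 6, 10, 12, 15, 17, 18, 19, 21, 22}
(X △ Y) ∩ Y = {5, 6, 12, 15, 19}
Y \ X = {5, 6, 12, 15, 19}
(Y \ X) △ X = {5, 6, 10, 12, 13, 14, 15, 16, 17, 18, 19, 21, 22}
((Y \ X) △ X) \ Z = {6, 10, 13, 14, 16, 18, 22}
Z ∩ (((Y \ X) △ X) \ Z) = {}
((X △ Y) ∩ Y) \ (Z ∩ (((Y \ X) △ X) \ Z)) = {5, 6, 12, 15, 19}
Z △ Y = {6, 7, 11, 13, 14, 16, 17, 21}
Z^c = {6, 8, 9, 10, 13, 14, 16, 18, 20, 22}
(Z △ Y) ∩ Z^c = {6, 13, 14, 16}
X ∪ ((Z △ Y) ∩ Z^c) = {6, 10, 13, 14, 16, 17, 18, 21, 22}
6 lies in both, so they are not disjoint.

No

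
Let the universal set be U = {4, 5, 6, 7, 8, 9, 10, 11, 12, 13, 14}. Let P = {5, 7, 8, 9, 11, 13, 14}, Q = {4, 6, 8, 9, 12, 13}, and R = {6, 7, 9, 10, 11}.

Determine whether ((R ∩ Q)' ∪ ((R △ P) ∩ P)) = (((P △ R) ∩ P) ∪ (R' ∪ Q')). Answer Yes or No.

Yes

R ∩ Q = {6, 9}
(R ∩ Q)' = {4, 5, 7, 8, 10, 11, 12, 13, 14}
R △ P = {5, 6, 8, 10, 13, 14}
(R △ P) ∩ P = {5, 8, 13, 14}
(R ∩ Q)' ∪ ((R △ P) ∩ P) = {4, 5, 7, 8, 10, 11, 12, 13, 14}
P △ R = {5, 6, 8, 10, 13, 14}
(P △ R) ∩ P = {5, 8, 13, 14}
R' = {4, 5, 8, 12, 13, 14}
Q' = {5, 7, 10, 11, 14}
R' ∪ Q' = {4, 5, 7, 8, 10, 11, 12, 13, 14}
((P △ R) ∩ P) ∪ (R' ∪ Q') = {4, 5, 7, 8, 10, 11, 12, 13, 14}
Both equal {4, 5, 7, 8, 10, 11, 12, 13, 14}, so (R ∩ Q)' ∪ ((R △ P) ∩ P) = ((P △ R) ∩ P) ∪ (R' ∪ Q').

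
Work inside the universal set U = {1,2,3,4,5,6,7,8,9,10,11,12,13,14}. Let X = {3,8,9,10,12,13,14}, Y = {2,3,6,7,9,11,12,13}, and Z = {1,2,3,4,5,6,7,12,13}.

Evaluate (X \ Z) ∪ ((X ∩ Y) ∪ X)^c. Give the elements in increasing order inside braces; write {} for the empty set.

{1,2,4,5,6,7,8,9,10,11,14}

X \ Z = {8,9,10,14}
X ∩ Y = {3,9,12,13}
(X ∩ Y) ∪ X = {3,8,9,10,12,13,14}
((X ∩ Y) ∪ X)^c = {1,2,4,5,6,7,11}
(X \ Z) ∪ ((X ∩ Y) ∪ X)^c = {1,2,4,5,6,7,8,9,10,11,14}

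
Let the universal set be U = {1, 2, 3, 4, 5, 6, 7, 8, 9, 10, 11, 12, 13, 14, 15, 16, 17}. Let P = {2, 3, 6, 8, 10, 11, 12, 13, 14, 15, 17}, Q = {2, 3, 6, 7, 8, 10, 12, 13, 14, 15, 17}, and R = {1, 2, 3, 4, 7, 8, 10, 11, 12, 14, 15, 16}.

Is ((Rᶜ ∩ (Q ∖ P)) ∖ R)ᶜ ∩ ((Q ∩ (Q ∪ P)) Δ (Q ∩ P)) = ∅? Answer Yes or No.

No

Rᶜ = {5, 6, 9, 13, 17}
Q ∖ P = {7}
Rᶜ ∩ (Q ∖ P) = {}
(Rᶜ ∩ (Q ∖ P)) ∖ R = {}
((Rᶜ ∩ (Q ∖ P)) ∖ R)ᶜ = {1, 2, 3, 4, 5, 6, 7, 8, 9, 10, 11, 12, 13, 14, 15, 16, 17}
Q ∪ P = {2, 3, 6, 7, 8, 10, 11, 12, 13, 14, 15, 17}
Q ∩ (Q ∪ P) = {2, 3, 6, 7, 8, 10, 12, 13, 14, 15, 17}
Q ∩ P = {2, 3, 6, 8, 10, 12, 13, 14, 15, 17}
(Q ∩ (Q ∪ P)) Δ (Q ∩ P) = {7}
7 lies in both, so they are not disjoint.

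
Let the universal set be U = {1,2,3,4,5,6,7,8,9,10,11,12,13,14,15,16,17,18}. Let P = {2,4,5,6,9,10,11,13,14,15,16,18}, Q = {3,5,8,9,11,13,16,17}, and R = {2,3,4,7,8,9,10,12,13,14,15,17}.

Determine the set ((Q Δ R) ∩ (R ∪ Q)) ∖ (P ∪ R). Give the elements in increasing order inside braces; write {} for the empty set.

Q Δ R = {2,4,5,7,10,11,12,14,15,16}
R ∪ Q = {2,3,4,5,7,8,9,10,11,12,13,14,15,16,17}
(Q Δ R) ∩ (R ∪ Q) = {2,4,5,7,10,11,12,14,15,16}
P ∪ R = {2,3,4,5,6,7,8,9,10,11,12,13,14,15,16,17,18}
((Q Δ R) ∩ (R ∪ Q)) ∖ (P ∪ R) = {}

{}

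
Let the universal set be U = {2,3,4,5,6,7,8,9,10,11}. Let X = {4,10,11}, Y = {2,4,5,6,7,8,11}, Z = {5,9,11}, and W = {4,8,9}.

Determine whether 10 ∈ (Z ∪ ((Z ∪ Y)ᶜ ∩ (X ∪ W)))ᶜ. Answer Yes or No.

No

10 ∉ Z and 10 ∉ Y, so 10 ∉ Z ∪ Y
10 ∈ (Z ∪ Y)ᶜ since 10 ∉ (Z ∪ Y)
10 ∈ X and 10 ∉ W, so 10 ∈ X ∪ W
10 ∈ (Z ∪ Y)ᶜ and 10 ∈ (X ∪ W), so 10 ∈ (Z ∪ Y)ᶜ ∩ (X ∪ W)
10 ∉ Z and 10 ∈ ((Z ∪ Y)ᶜ ∩ (X ∪ W)), so 10 ∈ Z ∪ ((Z ∪ Y)ᶜ ∩ (X ∪ W))
10 ∉ (Z ∪ ((Z ∪ Y)ᶜ ∩ (X ∪ W)))ᶜ since 10 ∈ (Z ∪ ((Z ∪ Y)ᶜ ∩ (X ∪ W)))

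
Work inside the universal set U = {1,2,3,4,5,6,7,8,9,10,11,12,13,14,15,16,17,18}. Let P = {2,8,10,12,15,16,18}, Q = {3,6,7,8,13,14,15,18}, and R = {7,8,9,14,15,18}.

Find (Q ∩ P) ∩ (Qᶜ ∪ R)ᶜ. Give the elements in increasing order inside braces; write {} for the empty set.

{}

Q ∩ P = {8,15,18}
Qᶜ = {1,2,4,5,9,10,11,12,16,17}
Qᶜ ∪ R = {1,2,4,5,7,8,9,10,11,12,14,15,16,17,18}
(Qᶜ ∪ R)ᶜ = {3,6,13}
(Q ∩ P) ∩ (Qᶜ ∪ R)ᶜ = {}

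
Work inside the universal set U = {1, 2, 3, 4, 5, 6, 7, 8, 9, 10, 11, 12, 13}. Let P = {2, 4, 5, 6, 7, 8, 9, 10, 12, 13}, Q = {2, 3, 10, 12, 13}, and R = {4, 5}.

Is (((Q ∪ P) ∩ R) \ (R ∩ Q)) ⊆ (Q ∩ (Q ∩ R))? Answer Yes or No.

Q ∪ P = {2, 3, 4, 5, 6, 7, 8, 9, 10, 12, 13}
(Q ∪ P) ∩ R = {4, 5}
R ∩ Q = {}
((Q ∪ P) ∩ R) \ (R ∩ Q) = {4, 5}
Q ∩ R = {}
Q ∩ (Q ∩ R) = {}
4 ∈ ((Q ∪ P) ∩ R) \ (R ∩ Q) but 4 ∉ Q ∩ (Q ∩ R), so the inclusion fails.

No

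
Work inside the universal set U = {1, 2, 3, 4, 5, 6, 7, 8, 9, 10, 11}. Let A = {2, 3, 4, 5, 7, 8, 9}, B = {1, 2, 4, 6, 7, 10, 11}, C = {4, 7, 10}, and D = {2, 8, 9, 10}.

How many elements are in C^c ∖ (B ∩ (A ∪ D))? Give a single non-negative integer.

7

C^c = {1, 2, 3, 5, 6, 8, 9, 11}
A ∪ D = {2, 3, 4, 5, 7, 8, 9, 10}
B ∩ (A ∪ D) = {2, 4, 7, 10}
C^c ∖ (B ∩ (A ∪ D)) = {1, 3, 5, 6, 8, 9, 11}
|C^c ∖ (B ∩ (A ∪ D))| = 7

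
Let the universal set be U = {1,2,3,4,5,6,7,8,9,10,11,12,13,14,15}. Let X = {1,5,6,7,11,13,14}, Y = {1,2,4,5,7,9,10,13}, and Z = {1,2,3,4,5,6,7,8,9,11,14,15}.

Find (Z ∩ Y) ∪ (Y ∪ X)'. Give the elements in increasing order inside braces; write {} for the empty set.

Z ∩ Y = {1,2,4,5,7,9}
Y ∪ X = {1,2,4,5,6,7,9,10,11,13,14}
(Y ∪ X)' = {3,8,12,15}
(Z ∩ Y) ∪ (Y ∪ X)' = {1,2,3,4,5,7,8,9,12,15}

{1,2,3,4,5,7,8,9,12,15}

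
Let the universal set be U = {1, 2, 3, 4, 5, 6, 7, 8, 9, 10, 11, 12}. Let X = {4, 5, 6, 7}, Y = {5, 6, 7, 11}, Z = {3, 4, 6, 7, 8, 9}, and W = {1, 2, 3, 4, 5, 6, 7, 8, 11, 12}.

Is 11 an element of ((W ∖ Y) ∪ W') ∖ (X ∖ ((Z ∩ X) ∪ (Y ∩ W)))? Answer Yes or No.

11 ∈ W and 11 ∈ Y, so 11 ∉ W ∖ Y
11 ∈ W, so 11 ∉ W'
11 ∉ (W ∖ Y) and 11 ∉ W', so 11 ∉ (W ∖ Y) ∪ W'
11 ∉ Z and 11 ∉ X, so 11 ∉ Z ∩ X
11 ∈ Y and 11 ∈ W, so 11 ∈ Y ∩ W
11 ∉ (Z ∩ X) and 11 ∈ (Y ∩ W), so 11 ∈ (Z ∩ X) ∪ (Y ∩ W)
11 ∉ X and 11 ∈ ((Z ∩ X) ∪ (Y ∩ W)), so 11 ∉ X ∖ ((Z ∩ X) ∪ (Y ∩ W))
11 ∉ ((W ∖ Y) ∪ W') and 11 ∉ (X ∖ ((Z ∩ X) ∪ (Y ∩ W))), so 11 ∉ ((W ∖ Y) ∪ W') ∖ (X ∖ ((Z ∩ X) ∪ (Y ∩ W)))

No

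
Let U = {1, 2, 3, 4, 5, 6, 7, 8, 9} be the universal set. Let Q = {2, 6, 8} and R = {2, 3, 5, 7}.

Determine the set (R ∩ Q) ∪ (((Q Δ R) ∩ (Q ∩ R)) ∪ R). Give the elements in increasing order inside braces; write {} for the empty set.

{2, 3, 5, 7}

R ∩ Q = {2}
Q Δ R = {3, 5, 6, 7, 8}
Q ∩ R = {2}
(Q Δ R) ∩ (Q ∩ R) = {}
((Q Δ R) ∩ (Q ∩ R)) ∪ R = {2, 3, 5, 7}
(R ∩ Q) ∪ (((Q Δ R) ∩ (Q ∩ R)) ∪ R) = {2, 3, 5, 7}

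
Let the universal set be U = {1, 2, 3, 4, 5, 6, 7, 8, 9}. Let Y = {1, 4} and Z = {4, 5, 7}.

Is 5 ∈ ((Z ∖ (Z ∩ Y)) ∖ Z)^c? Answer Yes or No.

5 ∈ Z and 5 ∉ Y, so 5 ∉ Z ∩ Y
5 ∈ Z and 5 ∉ (Z ∩ Y), so 5 ∈ Z ∖ (Z ∩ Y)
5 ∈ (Z ∖ (Z ∩ Y)) and 5 ∈ Z, so 5 ∉ (Z ∖ (Z ∩ Y)) ∖ Z
5 ∈ ((Z ∖ (Z ∩ Y)) ∖ Z)^c since 5 ∉ ((Z ∖ (Z ∩ Y)) ∖ Z)

Yes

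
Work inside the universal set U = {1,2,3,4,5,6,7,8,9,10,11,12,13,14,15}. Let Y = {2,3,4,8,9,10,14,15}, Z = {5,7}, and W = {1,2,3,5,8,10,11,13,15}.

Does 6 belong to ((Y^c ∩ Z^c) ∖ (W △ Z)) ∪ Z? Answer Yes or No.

6 ∉ Y, so 6 ∈ Y^c
6 ∉ Z, so 6 ∈ Z^c
6 ∈ Y^c and 6 ∈ Z^c, so 6 ∈ Y^c ∩ Z^c
6 ∉ W and 6 ∉ Z, so 6 ∉ W △ Z
6 ∈ (Y^c ∩ Z^c) and 6 ∉ (W △ Z), so 6 ∈ (Y^c ∩ Z^c) ∖ (W △ Z)
6 ∈ ((Y^c ∩ Z^c) ∖ (W △ Z)) and 6 ∉ Z, so 6 ∈ ((Y^c ∩ Z^c) ∖ (W △ Z)) ∪ Z

Yes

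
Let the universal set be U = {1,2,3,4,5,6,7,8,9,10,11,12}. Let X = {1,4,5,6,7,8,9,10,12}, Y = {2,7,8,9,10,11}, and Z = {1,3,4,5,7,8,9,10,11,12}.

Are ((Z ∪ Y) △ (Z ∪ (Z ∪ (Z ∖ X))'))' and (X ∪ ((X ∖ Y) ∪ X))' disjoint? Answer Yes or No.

No

Z ∪ Y = {1,2,3,4,5,7,8,9,10,11,12}
Z ∖ X = {3,11}
Z ∪ (Z ∖ X) = {1,3,4,5,7,8,9,10,11,12}
(Z ∪ (Z ∖ X))' = {2,6}
Z ∪ (Z ∪ (Z ∖ X))' = {1,2,3,4,5,6,7,8,9,10,11,12}
(Z ∪ Y) △ (Z ∪ (Z ∪ (Z ∖ X))') = {6}
((Z ∪ Y) △ (Z ∪ (Z ∪ (Z ∖ X))'))' = {1,2,3,4,5,7,8,9,10,11,12}
X ∖ Y = {1,4,5,6,12}
(X ∖ Y) ∪ X = {1,4,5,6,7,8,9,10,12}
X ∪ ((X ∖ Y) ∪ X) = {1,4,5,6,7,8,9,10,12}
(X ∪ ((X ∖ Y) ∪ X))' = {2,3,11}
2 lies in both, so they are not disjoint.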